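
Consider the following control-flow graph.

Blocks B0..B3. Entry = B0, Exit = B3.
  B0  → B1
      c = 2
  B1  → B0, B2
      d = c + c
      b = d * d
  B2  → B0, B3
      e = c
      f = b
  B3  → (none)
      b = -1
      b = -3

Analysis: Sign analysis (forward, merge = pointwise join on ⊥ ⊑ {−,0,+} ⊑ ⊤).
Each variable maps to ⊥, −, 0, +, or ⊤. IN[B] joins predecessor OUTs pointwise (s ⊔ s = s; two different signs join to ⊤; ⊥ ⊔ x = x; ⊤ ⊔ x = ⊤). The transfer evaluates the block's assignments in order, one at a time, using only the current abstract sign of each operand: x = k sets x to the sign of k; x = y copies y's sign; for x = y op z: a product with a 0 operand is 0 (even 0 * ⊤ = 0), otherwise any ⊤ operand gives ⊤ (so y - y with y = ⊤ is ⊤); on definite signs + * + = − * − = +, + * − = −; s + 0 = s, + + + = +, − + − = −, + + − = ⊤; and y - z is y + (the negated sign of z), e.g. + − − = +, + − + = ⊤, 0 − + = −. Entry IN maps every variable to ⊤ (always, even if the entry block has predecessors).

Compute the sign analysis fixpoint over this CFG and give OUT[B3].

Per-block solution:
  B0: | IN=(all ⊤) | OUT={c:+; rest ⊤}
  B1: | IN={c:+; rest ⊤} | OUT={b:+, c:+, d:+; rest ⊤}
  B2: | IN={b:+, c:+, d:+; rest ⊤} | OUT={b:+, c:+, d:+, e:+, f:+; rest ⊤}
  B3: | IN={b:+, c:+, d:+, e:+, f:+; rest ⊤} | OUT={b:-, c:+, d:+, e:+, f:+; rest ⊤}

Merge at B3: IN[B3] = OUT[B2] = {a: ⊤, b: +, c: +, d: +, e: +, f: +}
Applying B3's transfer function to that IN value gives OUT[B3] (row B3 above).

Answer: {a: ⊤, b: -, c: +, d: +, e: +, f: +}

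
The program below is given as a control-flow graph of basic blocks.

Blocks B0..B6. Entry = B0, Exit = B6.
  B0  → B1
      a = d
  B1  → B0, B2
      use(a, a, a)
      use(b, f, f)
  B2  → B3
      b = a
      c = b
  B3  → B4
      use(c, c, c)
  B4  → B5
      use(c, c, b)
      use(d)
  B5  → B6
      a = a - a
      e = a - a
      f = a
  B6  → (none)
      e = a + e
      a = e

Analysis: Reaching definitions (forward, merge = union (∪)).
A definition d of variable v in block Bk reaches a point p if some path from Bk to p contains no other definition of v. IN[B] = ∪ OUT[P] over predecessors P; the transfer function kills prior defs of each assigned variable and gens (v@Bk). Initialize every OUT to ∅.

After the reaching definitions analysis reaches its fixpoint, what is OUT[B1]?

Answer: {a@B0}

Trace:
Per-block solution:
  B0:   IN={a@B0}   OUT={a@B0}
  B1:   IN={a@B0}   OUT={a@B0}
  B2:   IN={a@B0}   OUT={a@B0, b@B2, c@B2}
  B3:   IN={a@B0, b@B2, c@B2}   OUT={a@B0, b@B2, c@B2}
  B4:   IN={a@B0, b@B2, c@B2}   OUT={a@B0, b@B2, c@B2}
  B5:   IN={a@B0, b@B2, c@B2}   OUT={a@B5, b@B2, c@B2, e@B5, f@B5}
  B6:   IN={a@B5, b@B2, c@B2, e@B5, f@B5}   OUT={a@B6, b@B2, c@B2, e@B6, f@B5}

Merge at B1: IN[B1] = OUT[B0] = {a@B0}
Applying B1's transfer function to that IN value gives OUT[B1] (row B1 above).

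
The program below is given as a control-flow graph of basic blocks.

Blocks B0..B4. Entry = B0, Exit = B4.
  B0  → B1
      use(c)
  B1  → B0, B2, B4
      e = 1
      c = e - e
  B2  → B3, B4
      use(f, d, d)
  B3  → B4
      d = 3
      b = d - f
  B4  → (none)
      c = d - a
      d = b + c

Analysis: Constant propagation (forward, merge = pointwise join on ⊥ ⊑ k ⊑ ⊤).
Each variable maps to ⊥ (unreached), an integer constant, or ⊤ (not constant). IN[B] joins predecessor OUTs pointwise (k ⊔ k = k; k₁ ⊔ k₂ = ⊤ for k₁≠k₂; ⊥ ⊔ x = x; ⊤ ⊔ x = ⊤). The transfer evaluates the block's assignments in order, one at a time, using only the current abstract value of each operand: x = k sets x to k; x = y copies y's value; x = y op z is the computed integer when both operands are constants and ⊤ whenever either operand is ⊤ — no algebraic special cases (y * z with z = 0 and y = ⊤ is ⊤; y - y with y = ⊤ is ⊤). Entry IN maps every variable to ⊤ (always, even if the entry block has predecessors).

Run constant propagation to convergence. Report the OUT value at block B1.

Answer: {a: ⊤, b: ⊤, c: 0, d: ⊤, e: 1, f: ⊤}

Trace:
Fixpoint table:
  B0:  IN=(all ⊤)  OUT=(all ⊤)
  B1:  IN=(all ⊤)  OUT={c:0, e:1; rest ⊤}
  B2:  IN={c:0, e:1; rest ⊤}  OUT={c:0, e:1; rest ⊤}
  B3:  IN={c:0, e:1; rest ⊤}  OUT={c:0, d:3, e:1; rest ⊤}
  B4:  IN={c:0, e:1; rest ⊤}  OUT={e:1; rest ⊤}

Merge at B1: IN[B1] = OUT[B0] = {a: ⊤, b: ⊤, c: ⊤, d: ⊤, e: ⊤, f: ⊤}
Applying B1's transfer function to that IN value gives OUT[B1] (row B1 above).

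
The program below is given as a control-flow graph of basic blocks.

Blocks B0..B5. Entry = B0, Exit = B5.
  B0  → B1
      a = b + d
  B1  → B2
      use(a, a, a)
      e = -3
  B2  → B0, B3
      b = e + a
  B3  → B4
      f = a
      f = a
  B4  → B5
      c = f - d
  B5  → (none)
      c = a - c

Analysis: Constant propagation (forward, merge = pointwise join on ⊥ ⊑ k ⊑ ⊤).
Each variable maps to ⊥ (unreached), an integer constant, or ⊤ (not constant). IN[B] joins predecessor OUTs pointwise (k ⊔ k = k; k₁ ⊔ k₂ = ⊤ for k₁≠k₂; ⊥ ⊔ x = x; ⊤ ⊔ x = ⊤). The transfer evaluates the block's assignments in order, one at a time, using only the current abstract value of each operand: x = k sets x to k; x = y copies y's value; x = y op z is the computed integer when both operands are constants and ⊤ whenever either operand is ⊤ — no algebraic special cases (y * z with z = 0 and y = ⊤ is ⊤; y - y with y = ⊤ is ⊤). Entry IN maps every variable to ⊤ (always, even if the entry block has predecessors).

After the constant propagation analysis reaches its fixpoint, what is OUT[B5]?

Answer: {a: ⊤, b: ⊤, c: ⊤, d: ⊤, e: -3, f: ⊤}

Derivation:
Converged values:
  B0:  IN=(all ⊤)  OUT=(all ⊤)
  B1:  IN=(all ⊤)  OUT={e:-3; rest ⊤}
  B2:  IN={e:-3; rest ⊤}  OUT={e:-3; rest ⊤}
  B3:  IN={e:-3; rest ⊤}  OUT={e:-3; rest ⊤}
  B4:  IN={e:-3; rest ⊤}  OUT={e:-3; rest ⊤}
  B5:  IN={e:-3; rest ⊤}  OUT={e:-3; rest ⊤}

Merge at B5: IN[B5] = OUT[B4] = {a: ⊤, b: ⊤, c: ⊤, d: ⊤, e: -3, f: ⊤}
Applying B5's transfer function to that IN value gives OUT[B5] (row B5 above).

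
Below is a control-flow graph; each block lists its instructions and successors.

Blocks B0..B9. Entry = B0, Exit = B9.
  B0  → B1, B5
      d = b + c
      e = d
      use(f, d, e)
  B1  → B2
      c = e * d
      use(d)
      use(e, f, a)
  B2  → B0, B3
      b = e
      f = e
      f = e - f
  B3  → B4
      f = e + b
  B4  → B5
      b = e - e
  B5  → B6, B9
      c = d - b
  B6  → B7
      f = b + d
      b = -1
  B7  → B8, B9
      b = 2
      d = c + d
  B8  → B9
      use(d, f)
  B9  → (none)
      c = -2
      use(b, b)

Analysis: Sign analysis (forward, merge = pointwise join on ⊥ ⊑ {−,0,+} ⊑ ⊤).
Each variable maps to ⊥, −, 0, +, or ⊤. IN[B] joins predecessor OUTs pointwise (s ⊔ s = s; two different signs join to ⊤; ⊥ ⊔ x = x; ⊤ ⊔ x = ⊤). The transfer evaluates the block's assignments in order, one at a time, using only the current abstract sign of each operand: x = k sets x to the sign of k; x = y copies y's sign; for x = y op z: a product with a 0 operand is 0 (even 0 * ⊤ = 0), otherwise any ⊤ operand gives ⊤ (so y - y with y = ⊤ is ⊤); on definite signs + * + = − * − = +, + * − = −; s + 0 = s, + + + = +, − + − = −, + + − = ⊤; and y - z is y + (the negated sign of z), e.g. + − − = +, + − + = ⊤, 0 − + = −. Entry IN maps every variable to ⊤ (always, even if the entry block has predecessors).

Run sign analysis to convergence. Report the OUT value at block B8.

Converged values:
  B0:   IN=(all ⊤)   OUT=(all ⊤)
  B1:   IN=(all ⊤)   OUT=(all ⊤)
  B2:   IN=(all ⊤)   OUT=(all ⊤)
  B3:   IN=(all ⊤)   OUT=(all ⊤)
  B4:   IN=(all ⊤)   OUT=(all ⊤)
  B5:   IN=(all ⊤)   OUT=(all ⊤)
  B6:   IN=(all ⊤)   OUT={b:-; rest ⊤}
  B7:   IN={b:-; rest ⊤}   OUT={b:+; rest ⊤}
  B8:   IN={b:+; rest ⊤}   OUT={b:+; rest ⊤}
  B9:   IN=(all ⊤)   OUT={c:-; rest ⊤}

Merge at B8: IN[B8] = OUT[B7] = {a: ⊤, b: +, c: ⊤, d: ⊤, e: ⊤, f: ⊤}
Applying B8's transfer function to that IN value gives OUT[B8] (row B8 above).

Answer: {a: ⊤, b: +, c: ⊤, d: ⊤, e: ⊤, f: ⊤}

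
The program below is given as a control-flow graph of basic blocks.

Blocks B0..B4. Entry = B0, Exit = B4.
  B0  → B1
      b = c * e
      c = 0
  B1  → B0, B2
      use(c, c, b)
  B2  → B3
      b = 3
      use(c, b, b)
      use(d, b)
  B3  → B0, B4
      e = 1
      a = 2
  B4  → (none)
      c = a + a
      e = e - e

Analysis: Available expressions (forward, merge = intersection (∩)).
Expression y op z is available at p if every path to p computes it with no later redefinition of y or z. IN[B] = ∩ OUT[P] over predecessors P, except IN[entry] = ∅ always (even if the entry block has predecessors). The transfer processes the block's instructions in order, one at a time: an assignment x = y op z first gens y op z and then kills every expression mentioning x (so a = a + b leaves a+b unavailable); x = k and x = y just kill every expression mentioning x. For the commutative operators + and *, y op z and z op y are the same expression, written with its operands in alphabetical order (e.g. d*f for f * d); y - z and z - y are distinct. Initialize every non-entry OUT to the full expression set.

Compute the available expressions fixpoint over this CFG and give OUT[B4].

Converged values:
  B0: | IN={} | OUT={}
  B1: | IN={} | OUT={}
  B2: | IN={} | OUT={}
  B3: | IN={} | OUT={}
  B4: | IN={} | OUT={a+a}

Merge at B4: IN[B4] = OUT[B3] = {}
Applying B4's transfer function to that IN value gives OUT[B4] (row B4 above).

Answer: {a+a}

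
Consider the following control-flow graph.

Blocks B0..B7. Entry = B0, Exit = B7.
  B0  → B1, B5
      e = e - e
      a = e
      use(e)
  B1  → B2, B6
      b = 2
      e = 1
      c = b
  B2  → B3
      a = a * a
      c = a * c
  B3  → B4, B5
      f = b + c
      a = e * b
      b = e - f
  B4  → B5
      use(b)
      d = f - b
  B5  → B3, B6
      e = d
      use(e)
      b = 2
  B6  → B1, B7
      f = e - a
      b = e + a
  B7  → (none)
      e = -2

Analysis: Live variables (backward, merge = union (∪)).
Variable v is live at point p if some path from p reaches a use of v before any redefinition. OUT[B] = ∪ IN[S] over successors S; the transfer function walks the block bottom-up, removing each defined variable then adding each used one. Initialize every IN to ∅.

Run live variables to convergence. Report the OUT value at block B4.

Fixpoint table:
  B0: | IN={c, d, e} | OUT={a, c, d}
  B1: | IN={a, d} | OUT={a, b, c, d, e}
  B2: | IN={a, b, c, d, e} | OUT={b, c, d, e}
  B3: | IN={b, c, d, e} | OUT={a, b, c, d, f}
  B4: | IN={a, b, c, f} | OUT={a, c, d}
  B5: | IN={a, c, d} | OUT={a, b, c, d, e}
  B6: | IN={a, d, e} | OUT={a, d}
  B7: | IN={} | OUT={}

Merge at B4: OUT[B4] = IN[B5] = {a, c, d}

Answer: {a, c, d}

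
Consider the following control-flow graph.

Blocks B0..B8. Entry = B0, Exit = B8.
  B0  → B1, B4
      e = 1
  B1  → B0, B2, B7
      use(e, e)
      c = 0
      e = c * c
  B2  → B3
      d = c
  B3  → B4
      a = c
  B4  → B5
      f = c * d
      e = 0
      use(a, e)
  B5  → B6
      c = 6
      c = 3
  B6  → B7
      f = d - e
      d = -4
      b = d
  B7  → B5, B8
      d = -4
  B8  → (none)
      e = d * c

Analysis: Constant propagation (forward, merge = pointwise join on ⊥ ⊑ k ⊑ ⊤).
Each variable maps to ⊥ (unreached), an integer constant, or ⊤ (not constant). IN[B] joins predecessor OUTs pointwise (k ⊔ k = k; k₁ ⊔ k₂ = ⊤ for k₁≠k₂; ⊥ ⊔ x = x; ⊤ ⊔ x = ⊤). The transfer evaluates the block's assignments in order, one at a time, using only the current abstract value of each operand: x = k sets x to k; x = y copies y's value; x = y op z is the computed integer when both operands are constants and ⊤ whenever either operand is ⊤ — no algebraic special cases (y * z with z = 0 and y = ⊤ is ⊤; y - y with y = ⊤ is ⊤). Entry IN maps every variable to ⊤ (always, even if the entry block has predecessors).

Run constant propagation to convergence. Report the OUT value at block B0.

Answer: {a: ⊤, b: ⊤, c: ⊤, d: ⊤, e: 1, f: ⊤}

Trace:
Per-block solution:
  B0: | IN=(all ⊤) | OUT={e:1; rest ⊤}
  B1: | IN={e:1; rest ⊤} | OUT={c:0, e:0; rest ⊤}
  B2: | IN={c:0, e:0; rest ⊤} | OUT={c:0, d:0, e:0; rest ⊤}
  B3: | IN={c:0, d:0, e:0; rest ⊤} | OUT={a:0, c:0, d:0, e:0; rest ⊤}
  B4: | IN=(all ⊤) | OUT={e:0; rest ⊤}
  B5: | IN={e:0; rest ⊤} | OUT={c:3, e:0; rest ⊤}
  B6: | IN={c:3, e:0; rest ⊤} | OUT={b:-4, c:3, d:-4, e:0; rest ⊤}
  B7: | IN={e:0; rest ⊤} | OUT={d:-4, e:0; rest ⊤}
  B8: | IN={d:-4, e:0; rest ⊤} | OUT={d:-4; rest ⊤}

Merge at B0 (entry node, so the boundary value (all ⊤) is joined with the incoming edge(s)): IN[B0] = (all ⊤) ⊔ OUT[B1] = {a: ⊤, b: ⊤, c: ⊤, d: ⊤, e: ⊤, f: ⊤}
Applying B0's transfer function to that IN value gives OUT[B0] (row B0 above).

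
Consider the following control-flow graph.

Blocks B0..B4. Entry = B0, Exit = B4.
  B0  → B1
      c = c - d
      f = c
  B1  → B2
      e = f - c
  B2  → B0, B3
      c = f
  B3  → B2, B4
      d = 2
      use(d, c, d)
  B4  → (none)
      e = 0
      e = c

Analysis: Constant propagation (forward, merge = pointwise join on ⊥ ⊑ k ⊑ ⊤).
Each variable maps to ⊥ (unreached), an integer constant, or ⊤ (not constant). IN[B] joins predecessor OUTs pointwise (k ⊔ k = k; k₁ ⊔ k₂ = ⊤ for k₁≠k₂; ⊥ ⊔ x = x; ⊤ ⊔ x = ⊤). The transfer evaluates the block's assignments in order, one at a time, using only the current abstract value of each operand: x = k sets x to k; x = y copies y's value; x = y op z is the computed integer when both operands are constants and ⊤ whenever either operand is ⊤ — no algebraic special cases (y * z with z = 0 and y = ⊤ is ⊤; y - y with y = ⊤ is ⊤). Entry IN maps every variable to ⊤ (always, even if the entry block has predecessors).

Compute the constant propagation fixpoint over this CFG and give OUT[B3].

Answer: {a: ⊤, b: ⊤, c: ⊤, d: 2, e: ⊤, f: ⊤}

Working:
Fixpoint table:
  B0: | IN=(all ⊤) | OUT=(all ⊤)
  B1: | IN=(all ⊤) | OUT=(all ⊤)
  B2: | IN=(all ⊤) | OUT=(all ⊤)
  B3: | IN=(all ⊤) | OUT={d:2; rest ⊤}
  B4: | IN={d:2; rest ⊤} | OUT={d:2; rest ⊤}

Merge at B3: IN[B3] = OUT[B2] = {a: ⊤, b: ⊤, c: ⊤, d: ⊤, e: ⊤, f: ⊤}
Applying B3's transfer function to that IN value gives OUT[B3] (row B3 above).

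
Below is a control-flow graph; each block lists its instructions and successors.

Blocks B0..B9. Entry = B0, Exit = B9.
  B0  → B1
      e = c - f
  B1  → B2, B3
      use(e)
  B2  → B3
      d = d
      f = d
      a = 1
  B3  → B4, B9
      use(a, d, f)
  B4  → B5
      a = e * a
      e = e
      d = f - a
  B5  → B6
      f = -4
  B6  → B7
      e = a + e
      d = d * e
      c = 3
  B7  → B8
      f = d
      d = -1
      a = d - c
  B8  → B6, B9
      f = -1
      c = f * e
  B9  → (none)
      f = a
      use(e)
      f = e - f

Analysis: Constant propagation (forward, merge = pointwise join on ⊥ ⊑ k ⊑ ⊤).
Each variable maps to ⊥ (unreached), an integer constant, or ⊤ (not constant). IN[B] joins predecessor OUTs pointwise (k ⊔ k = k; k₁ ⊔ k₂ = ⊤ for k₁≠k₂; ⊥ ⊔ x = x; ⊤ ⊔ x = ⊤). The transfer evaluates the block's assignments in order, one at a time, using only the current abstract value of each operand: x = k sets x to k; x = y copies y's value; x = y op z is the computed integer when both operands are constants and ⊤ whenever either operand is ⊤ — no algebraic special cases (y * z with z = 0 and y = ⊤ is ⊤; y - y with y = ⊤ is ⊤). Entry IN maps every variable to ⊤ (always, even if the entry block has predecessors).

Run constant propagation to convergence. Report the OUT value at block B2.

Answer: {a: 1, b: ⊤, c: ⊤, d: ⊤, e: ⊤, f: ⊤}

Trace:
Converged values:
  B0: | IN=(all ⊤) | OUT=(all ⊤)
  B1: | IN=(all ⊤) | OUT=(all ⊤)
  B2: | IN=(all ⊤) | OUT={a:1; rest ⊤}
  B3: | IN=(all ⊤) | OUT=(all ⊤)
  B4: | IN=(all ⊤) | OUT=(all ⊤)
  B5: | IN=(all ⊤) | OUT={f:-4; rest ⊤}
  B6: | IN=(all ⊤) | OUT={c:3; rest ⊤}
  B7: | IN={c:3; rest ⊤} | OUT={a:-4, c:3, d:-1; rest ⊤}
  B8: | IN={a:-4, c:3, d:-1; rest ⊤} | OUT={a:-4, d:-1, f:-1; rest ⊤}
  B9: | IN=(all ⊤) | OUT=(all ⊤)

Merge at B2: IN[B2] = OUT[B1] = {a: ⊤, b: ⊤, c: ⊤, d: ⊤, e: ⊤, f: ⊤}
Applying B2's transfer function to that IN value gives OUT[B2] (row B2 above).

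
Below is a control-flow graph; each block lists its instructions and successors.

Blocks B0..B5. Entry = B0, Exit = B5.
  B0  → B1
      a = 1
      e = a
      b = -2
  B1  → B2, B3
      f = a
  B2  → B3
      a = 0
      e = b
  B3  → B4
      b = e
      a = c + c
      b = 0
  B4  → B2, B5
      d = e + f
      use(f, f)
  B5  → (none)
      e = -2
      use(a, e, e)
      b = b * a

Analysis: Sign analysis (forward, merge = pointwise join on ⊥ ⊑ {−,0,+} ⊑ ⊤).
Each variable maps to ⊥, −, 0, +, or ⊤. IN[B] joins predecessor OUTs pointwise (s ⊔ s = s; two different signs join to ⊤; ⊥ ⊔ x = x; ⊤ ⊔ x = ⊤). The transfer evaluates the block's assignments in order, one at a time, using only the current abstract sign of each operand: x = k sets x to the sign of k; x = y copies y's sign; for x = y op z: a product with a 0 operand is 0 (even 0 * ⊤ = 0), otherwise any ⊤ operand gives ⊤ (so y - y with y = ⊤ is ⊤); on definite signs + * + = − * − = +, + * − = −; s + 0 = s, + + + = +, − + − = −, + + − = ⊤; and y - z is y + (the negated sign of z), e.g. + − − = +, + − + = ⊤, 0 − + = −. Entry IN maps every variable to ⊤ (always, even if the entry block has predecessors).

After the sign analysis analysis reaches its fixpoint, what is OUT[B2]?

Answer: {a: 0, b: ⊤, c: ⊤, d: ⊤, e: ⊤, f: +}

Working:
Converged values:
  B0:   IN=(all ⊤)   OUT={a:+, b:-, e:+; rest ⊤}
  B1:   IN={a:+, b:-, e:+; rest ⊤}   OUT={a:+, b:-, e:+, f:+; rest ⊤}
  B2:   IN={f:+; rest ⊤}   OUT={a:0, f:+; rest ⊤}
  B3:   IN={f:+; rest ⊤}   OUT={b:0, f:+; rest ⊤}
  B4:   IN={b:0, f:+; rest ⊤}   OUT={b:0, f:+; rest ⊤}
  B5:   IN={b:0, f:+; rest ⊤}   OUT={b:0, e:-, f:+; rest ⊤}

Merge at B2: IN[B2] = OUT[B1] ⊔ OUT[B4] = {a: ⊤, b: ⊤, c: ⊤, d: ⊤, e: ⊤, f: +}
Applying B2's transfer function to that IN value gives OUT[B2] (row B2 above).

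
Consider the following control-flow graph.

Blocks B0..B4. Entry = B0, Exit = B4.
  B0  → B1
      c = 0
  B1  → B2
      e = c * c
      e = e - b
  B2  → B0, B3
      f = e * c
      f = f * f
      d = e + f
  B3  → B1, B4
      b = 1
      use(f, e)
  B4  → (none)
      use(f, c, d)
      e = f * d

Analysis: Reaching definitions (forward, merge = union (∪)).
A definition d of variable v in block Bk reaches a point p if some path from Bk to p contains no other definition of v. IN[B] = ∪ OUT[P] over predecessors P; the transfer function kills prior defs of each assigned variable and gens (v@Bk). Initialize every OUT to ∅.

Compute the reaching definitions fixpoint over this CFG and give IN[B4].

Fixpoint table:
  B0:   IN={b@B3, c@B0, d@B2, e@B1, f@B2}   OUT={b@B3, c@B0, d@B2, e@B1, f@B2}
  B1:   IN={b@B3, c@B0, d@B2, e@B1, f@B2}   OUT={b@B3, c@B0, d@B2, e@B1, f@B2}
  B2:   IN={b@B3, c@B0, d@B2, e@B1, f@B2}   OUT={b@B3, c@B0, d@B2, e@B1, f@B2}
  B3:   IN={b@B3, c@B0, d@B2, e@B1, f@B2}   OUT={b@B3, c@B0, d@B2, e@B1, f@B2}
  B4:   IN={b@B3, c@B0, d@B2, e@B1, f@B2}   OUT={b@B3, c@B0, d@B2, e@B4, f@B2}

Merge at B4: IN[B4] = OUT[B3] = {b@B3, c@B0, d@B2, e@B1, f@B2}

Answer: {b@B3, c@B0, d@B2, e@B1, f@B2}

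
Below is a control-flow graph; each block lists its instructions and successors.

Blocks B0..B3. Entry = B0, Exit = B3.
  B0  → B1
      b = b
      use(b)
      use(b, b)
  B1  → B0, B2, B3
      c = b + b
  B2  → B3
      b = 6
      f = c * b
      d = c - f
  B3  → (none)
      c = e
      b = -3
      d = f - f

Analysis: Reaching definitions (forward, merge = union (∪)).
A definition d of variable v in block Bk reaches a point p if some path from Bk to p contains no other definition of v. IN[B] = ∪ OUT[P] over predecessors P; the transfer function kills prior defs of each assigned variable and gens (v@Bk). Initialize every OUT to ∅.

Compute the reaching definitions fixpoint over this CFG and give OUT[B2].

Per-block solution:
  B0: | IN={b@B0, c@B1} | OUT={b@B0, c@B1}
  B1: | IN={b@B0, c@B1} | OUT={b@B0, c@B1}
  B2: | IN={b@B0, c@B1} | OUT={b@B2, c@B1, d@B2, f@B2}
  B3: | IN={b@B0, b@B2, c@B1, d@B2, f@B2} | OUT={b@B3, c@B3, d@B3, f@B2}

Merge at B2: IN[B2] = OUT[B1] = {b@B0, c@B1}
Applying B2's transfer function to that IN value gives OUT[B2] (row B2 above).

Answer: {b@B2, c@B1, d@B2, f@B2}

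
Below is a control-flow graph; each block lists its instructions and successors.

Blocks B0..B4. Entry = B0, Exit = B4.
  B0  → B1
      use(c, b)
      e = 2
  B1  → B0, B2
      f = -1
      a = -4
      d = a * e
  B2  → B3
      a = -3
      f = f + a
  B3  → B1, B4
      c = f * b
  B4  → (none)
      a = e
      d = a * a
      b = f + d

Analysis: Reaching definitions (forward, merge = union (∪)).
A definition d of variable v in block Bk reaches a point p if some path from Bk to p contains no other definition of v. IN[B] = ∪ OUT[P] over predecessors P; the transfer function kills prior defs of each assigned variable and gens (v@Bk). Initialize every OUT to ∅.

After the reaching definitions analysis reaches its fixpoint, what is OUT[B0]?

Per-block solution:
  B0:  IN={a@B1, c@B3, d@B1, e@B0, f@B1}  OUT={a@B1, c@B3, d@B1, e@B0, f@B1}
  B1:  IN={a@B1, a@B2, c@B3, d@B1, e@B0, f@B1, f@B2}  OUT={a@B1, c@B3, d@B1, e@B0, f@B1}
  B2:  IN={a@B1, c@B3, d@B1, e@B0, f@B1}  OUT={a@B2, c@B3, d@B1, e@B0, f@B2}
  B3:  IN={a@B2, c@B3, d@B1, e@B0, f@B2}  OUT={a@B2, c@B3, d@B1, e@B0, f@B2}
  B4:  IN={a@B2, c@B3, d@B1, e@B0, f@B2}  OUT={a@B4, b@B4, c@B3, d@B4, e@B0, f@B2}

Merge at B0 (entry node, so the boundary value {} is joined with the incoming edge(s)): IN[B0] = {} ⊔ OUT[B1] = {a@B1, c@B3, d@B1, e@B0, f@B1}
Applying B0's transfer function to that IN value gives OUT[B0] (row B0 above).

Answer: {a@B1, c@B3, d@B1, e@B0, f@B1}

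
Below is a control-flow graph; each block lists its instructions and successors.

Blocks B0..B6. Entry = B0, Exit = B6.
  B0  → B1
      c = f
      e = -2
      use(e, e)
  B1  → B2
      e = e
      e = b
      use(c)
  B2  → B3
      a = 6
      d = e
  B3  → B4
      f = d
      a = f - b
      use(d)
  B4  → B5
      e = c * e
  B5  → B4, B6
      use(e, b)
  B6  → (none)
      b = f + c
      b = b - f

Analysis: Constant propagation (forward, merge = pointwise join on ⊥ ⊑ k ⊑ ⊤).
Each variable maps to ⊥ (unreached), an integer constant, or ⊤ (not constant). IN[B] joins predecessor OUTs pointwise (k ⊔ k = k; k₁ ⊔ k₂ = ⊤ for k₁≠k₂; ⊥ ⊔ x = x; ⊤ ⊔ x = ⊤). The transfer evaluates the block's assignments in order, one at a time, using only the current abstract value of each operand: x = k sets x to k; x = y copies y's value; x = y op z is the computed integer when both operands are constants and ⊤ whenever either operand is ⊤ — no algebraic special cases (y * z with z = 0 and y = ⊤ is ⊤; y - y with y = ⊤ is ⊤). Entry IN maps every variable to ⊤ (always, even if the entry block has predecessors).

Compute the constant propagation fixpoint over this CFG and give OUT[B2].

Converged values:
  B0:   IN=(all ⊤)   OUT={e:-2; rest ⊤}
  B1:   IN={e:-2; rest ⊤}   OUT=(all ⊤)
  B2:   IN=(all ⊤)   OUT={a:6; rest ⊤}
  B3:   IN={a:6; rest ⊤}   OUT=(all ⊤)
  B4:   IN=(all ⊤)   OUT=(all ⊤)
  B5:   IN=(all ⊤)   OUT=(all ⊤)
  B6:   IN=(all ⊤)   OUT=(all ⊤)

Merge at B2: IN[B2] = OUT[B1] = {a: ⊤, b: ⊤, c: ⊤, d: ⊤, e: ⊤, f: ⊤}
Applying B2's transfer function to that IN value gives OUT[B2] (row B2 above).

Answer: {a: 6, b: ⊤, c: ⊤, d: ⊤, e: ⊤, f: ⊤}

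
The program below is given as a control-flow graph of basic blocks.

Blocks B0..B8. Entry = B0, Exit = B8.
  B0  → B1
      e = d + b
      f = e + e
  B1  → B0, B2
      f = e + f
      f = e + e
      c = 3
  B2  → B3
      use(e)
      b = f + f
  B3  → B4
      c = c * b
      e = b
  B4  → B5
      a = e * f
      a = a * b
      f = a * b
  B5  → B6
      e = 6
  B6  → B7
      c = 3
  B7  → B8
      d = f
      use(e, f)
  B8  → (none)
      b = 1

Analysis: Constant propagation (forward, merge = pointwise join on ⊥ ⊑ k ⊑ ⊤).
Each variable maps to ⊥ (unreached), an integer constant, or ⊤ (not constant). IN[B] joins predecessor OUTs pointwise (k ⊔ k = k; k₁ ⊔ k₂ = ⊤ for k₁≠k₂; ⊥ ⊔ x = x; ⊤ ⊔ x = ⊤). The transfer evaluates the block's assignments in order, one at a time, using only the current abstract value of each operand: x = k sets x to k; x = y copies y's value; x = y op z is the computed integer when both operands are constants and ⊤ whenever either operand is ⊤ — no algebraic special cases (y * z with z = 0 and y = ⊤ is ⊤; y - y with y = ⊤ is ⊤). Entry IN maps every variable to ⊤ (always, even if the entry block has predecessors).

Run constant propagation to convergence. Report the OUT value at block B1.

Per-block solution:
  B0: | IN=(all ⊤) | OUT=(all ⊤)
  B1: | IN=(all ⊤) | OUT={c:3; rest ⊤}
  B2: | IN={c:3; rest ⊤} | OUT={c:3; rest ⊤}
  B3: | IN={c:3; rest ⊤} | OUT=(all ⊤)
  B4: | IN=(all ⊤) | OUT=(all ⊤)
  B5: | IN=(all ⊤) | OUT={e:6; rest ⊤}
  B6: | IN={e:6; rest ⊤} | OUT={c:3, e:6; rest ⊤}
  B7: | IN={c:3, e:6; rest ⊤} | OUT={c:3, e:6; rest ⊤}
  B8: | IN={c:3, e:6; rest ⊤} | OUT={b:1, c:3, e:6; rest ⊤}

Merge at B1: IN[B1] = OUT[B0] = {a: ⊤, b: ⊤, c: ⊤, d: ⊤, e: ⊤, f: ⊤}
Applying B1's transfer function to that IN value gives OUT[B1] (row B1 above).

Answer: {a: ⊤, b: ⊤, c: 3, d: ⊤, e: ⊤, f: ⊤}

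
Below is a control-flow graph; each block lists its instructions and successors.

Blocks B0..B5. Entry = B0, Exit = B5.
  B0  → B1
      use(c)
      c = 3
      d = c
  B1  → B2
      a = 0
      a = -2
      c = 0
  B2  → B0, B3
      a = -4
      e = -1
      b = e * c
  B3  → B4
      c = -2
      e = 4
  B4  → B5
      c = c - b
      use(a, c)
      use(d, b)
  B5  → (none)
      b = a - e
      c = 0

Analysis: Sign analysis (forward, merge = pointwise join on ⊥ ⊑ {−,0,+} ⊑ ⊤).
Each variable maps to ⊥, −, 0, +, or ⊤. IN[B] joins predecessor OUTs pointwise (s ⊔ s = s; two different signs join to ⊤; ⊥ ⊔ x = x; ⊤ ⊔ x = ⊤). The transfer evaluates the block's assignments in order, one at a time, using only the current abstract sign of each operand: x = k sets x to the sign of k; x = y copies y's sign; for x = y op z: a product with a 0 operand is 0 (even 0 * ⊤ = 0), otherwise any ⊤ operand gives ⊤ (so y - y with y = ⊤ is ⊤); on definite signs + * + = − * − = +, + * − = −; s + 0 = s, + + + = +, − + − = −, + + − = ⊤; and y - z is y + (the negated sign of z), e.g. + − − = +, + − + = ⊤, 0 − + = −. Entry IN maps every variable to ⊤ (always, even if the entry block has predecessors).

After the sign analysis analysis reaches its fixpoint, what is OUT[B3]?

Answer: {a: -, b: 0, c: -, d: +, e: +, f: ⊤}

Trace:
Converged values:
  B0:  IN=(all ⊤)  OUT={c:+, d:+; rest ⊤}
  B1:  IN={c:+, d:+; rest ⊤}  OUT={a:-, c:0, d:+; rest ⊤}
  B2:  IN={a:-, c:0, d:+; rest ⊤}  OUT={a:-, b:0, c:0, d:+, e:-; rest ⊤}
  B3:  IN={a:-, b:0, c:0, d:+, e:-; rest ⊤}  OUT={a:-, b:0, c:-, d:+, e:+; rest ⊤}
  B4:  IN={a:-, b:0, c:-, d:+, e:+; rest ⊤}  OUT={a:-, b:0, c:-, d:+, e:+; rest ⊤}
  B5:  IN={a:-, b:0, c:-, d:+, e:+; rest ⊤}  OUT={a:-, b:-, c:0, d:+, e:+; rest ⊤}

Merge at B3: IN[B3] = OUT[B2] = {a: -, b: 0, c: 0, d: +, e: -, f: ⊤}
Applying B3's transfer function to that IN value gives OUT[B3] (row B3 above).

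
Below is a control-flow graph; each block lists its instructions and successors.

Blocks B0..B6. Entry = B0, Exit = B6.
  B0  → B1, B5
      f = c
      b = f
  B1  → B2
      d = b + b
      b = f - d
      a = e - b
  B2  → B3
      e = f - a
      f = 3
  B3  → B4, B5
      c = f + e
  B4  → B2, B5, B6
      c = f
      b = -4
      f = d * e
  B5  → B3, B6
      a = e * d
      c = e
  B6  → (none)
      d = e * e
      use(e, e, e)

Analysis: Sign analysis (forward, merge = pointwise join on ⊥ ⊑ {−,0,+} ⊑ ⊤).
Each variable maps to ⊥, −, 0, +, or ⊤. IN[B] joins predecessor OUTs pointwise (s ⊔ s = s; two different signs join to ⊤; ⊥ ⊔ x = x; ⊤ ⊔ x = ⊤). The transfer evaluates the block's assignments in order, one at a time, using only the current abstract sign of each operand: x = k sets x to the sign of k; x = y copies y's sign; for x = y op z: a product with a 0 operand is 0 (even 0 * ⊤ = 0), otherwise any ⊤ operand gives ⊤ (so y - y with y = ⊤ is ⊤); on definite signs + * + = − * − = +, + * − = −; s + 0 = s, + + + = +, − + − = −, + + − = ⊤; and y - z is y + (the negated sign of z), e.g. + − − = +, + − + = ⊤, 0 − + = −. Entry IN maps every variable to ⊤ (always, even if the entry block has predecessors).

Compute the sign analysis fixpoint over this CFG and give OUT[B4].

Answer: {a: ⊤, b: -, c: ⊤, d: ⊤, e: ⊤, f: ⊤}

Derivation:
Fixpoint table:
  B0:   IN=(all ⊤)   OUT=(all ⊤)
  B1:   IN=(all ⊤)   OUT=(all ⊤)
  B2:   IN=(all ⊤)   OUT={f:+; rest ⊤}
  B3:   IN=(all ⊤)   OUT=(all ⊤)
  B4:   IN=(all ⊤)   OUT={b:-; rest ⊤}
  B5:   IN=(all ⊤)   OUT=(all ⊤)
  B6:   IN=(all ⊤)   OUT=(all ⊤)

Merge at B4: IN[B4] = OUT[B3] = {a: ⊤, b: ⊤, c: ⊤, d: ⊤, e: ⊤, f: ⊤}
Applying B4's transfer function to that IN value gives OUT[B4] (row B4 above).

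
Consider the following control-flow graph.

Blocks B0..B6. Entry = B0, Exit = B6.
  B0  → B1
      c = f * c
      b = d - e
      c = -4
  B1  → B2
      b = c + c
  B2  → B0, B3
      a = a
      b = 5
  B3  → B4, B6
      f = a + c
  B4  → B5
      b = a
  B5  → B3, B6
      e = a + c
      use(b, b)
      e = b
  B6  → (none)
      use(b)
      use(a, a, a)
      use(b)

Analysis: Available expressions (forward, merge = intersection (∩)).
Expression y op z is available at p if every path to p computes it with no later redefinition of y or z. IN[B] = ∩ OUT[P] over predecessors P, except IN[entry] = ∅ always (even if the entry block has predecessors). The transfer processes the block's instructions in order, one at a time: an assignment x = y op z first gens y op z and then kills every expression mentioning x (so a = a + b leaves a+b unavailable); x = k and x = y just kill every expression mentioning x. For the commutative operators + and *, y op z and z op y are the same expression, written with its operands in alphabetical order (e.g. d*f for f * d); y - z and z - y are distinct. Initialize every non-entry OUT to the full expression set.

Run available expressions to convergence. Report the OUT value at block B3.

Converged values:
  B0:  IN={}  OUT={d-e}
  B1:  IN={d-e}  OUT={c+c, d-e}
  B2:  IN={c+c, d-e}  OUT={c+c, d-e}
  B3:  IN={c+c}  OUT={a+c, c+c}
  B4:  IN={a+c, c+c}  OUT={a+c, c+c}
  B5:  IN={a+c, c+c}  OUT={a+c, c+c}
  B6:  IN={a+c, c+c}  OUT={a+c, c+c}

Merge at B3: IN[B3] = OUT[B2] ∩ OUT[B5] = {c+c}
Applying B3's transfer function to that IN value gives OUT[B3] (row B3 above).

Answer: {a+c, c+c}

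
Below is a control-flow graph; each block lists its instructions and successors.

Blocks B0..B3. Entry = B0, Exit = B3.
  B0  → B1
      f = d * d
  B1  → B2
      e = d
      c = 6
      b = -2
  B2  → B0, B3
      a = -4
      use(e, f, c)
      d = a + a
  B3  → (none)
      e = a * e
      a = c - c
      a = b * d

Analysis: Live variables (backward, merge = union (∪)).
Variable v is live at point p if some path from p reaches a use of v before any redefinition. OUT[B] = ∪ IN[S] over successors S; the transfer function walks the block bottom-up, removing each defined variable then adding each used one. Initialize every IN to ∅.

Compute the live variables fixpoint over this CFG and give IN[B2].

Fixpoint table:
  B0: | IN={d} | OUT={d, f}
  B1: | IN={d, f} | OUT={b, c, e, f}
  B2: | IN={b, c, e, f} | OUT={a, b, c, d, e}
  B3: | IN={a, b, c, d, e} | OUT={}

Merge at B2: OUT[B2] = IN[B0] ⊔ IN[B3] = {a, b, c, d, e}
Applying B2's transfer function to that OUT value gives IN[B2] (row B2 above).

Answer: {b, c, e, f}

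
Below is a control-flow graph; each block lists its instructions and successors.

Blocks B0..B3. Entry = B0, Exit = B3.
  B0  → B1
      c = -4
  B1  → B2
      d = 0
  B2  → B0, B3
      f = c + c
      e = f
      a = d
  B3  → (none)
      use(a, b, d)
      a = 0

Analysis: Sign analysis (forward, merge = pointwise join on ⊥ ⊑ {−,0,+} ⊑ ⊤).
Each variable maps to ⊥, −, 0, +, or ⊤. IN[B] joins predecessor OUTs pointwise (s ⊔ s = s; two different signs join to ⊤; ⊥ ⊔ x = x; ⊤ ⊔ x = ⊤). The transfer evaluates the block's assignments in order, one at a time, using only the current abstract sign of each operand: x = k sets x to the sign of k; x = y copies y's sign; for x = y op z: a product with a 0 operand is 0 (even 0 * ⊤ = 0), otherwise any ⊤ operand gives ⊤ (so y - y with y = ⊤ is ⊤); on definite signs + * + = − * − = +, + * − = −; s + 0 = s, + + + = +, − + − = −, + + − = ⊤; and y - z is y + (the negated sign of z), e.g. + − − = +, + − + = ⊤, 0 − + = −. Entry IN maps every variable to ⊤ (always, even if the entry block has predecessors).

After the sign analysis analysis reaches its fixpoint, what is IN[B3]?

Converged values:
  B0:  IN=(all ⊤)  OUT={c:-; rest ⊤}
  B1:  IN={c:-; rest ⊤}  OUT={c:-, d:0; rest ⊤}
  B2:  IN={c:-, d:0; rest ⊤}  OUT={a:0, c:-, d:0, e:-, f:-; rest ⊤}
  B3:  IN={a:0, c:-, d:0, e:-, f:-; rest ⊤}  OUT={a:0, c:-, d:0, e:-, f:-; rest ⊤}

Merge at B3: IN[B3] = OUT[B2] = {a: 0, b: ⊤, c: -, d: 0, e: -, f: -}

Answer: {a: 0, b: ⊤, c: -, d: 0, e: -, f: -}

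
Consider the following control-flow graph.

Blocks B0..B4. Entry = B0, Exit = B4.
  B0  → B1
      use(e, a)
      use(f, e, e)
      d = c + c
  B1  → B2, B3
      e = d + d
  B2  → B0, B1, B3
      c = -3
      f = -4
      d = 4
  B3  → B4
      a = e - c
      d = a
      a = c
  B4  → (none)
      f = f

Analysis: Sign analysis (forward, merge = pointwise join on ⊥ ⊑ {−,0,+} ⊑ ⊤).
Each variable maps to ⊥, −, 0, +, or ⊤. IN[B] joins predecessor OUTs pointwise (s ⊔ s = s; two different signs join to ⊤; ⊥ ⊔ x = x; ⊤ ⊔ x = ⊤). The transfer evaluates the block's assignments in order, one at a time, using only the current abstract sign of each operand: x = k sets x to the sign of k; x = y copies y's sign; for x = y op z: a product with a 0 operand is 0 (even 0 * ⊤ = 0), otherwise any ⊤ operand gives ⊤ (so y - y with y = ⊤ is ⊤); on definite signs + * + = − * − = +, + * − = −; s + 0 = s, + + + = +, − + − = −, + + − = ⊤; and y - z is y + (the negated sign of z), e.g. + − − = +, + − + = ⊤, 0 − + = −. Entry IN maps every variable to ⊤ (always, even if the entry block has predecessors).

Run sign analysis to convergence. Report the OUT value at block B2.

Fixpoint table:
  B0:   IN=(all ⊤)   OUT=(all ⊤)
  B1:   IN=(all ⊤)   OUT=(all ⊤)
  B2:   IN=(all ⊤)   OUT={c:-, d:+, f:-; rest ⊤}
  B3:   IN=(all ⊤)   OUT=(all ⊤)
  B4:   IN=(all ⊤)   OUT=(all ⊤)

Merge at B2: IN[B2] = OUT[B1] = {a: ⊤, b: ⊤, c: ⊤, d: ⊤, e: ⊤, f: ⊤}
Applying B2's transfer function to that IN value gives OUT[B2] (row B2 above).

Answer: {a: ⊤, b: ⊤, c: -, d: +, e: ⊤, f: -}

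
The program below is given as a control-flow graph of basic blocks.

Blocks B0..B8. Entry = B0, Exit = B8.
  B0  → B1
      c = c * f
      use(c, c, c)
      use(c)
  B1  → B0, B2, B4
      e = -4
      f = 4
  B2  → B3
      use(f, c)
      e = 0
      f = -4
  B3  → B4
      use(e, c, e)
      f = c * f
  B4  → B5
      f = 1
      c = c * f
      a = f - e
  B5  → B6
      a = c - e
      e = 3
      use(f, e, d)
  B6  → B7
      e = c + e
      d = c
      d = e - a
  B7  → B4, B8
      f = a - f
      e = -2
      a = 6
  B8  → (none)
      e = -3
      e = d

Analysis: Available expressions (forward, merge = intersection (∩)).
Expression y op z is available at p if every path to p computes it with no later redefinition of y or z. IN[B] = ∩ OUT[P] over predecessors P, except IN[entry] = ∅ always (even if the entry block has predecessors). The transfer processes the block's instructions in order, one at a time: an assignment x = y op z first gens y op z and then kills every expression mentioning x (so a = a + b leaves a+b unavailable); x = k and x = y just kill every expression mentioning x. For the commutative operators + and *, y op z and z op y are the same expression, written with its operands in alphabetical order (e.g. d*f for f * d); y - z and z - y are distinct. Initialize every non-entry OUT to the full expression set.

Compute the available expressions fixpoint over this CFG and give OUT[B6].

Per-block solution:
  B0:  IN={}  OUT={}
  B1:  IN={}  OUT={}
  B2:  IN={}  OUT={}
  B3:  IN={}  OUT={}
  B4:  IN={}  OUT={f-e}
  B5:  IN={f-e}  OUT={}
  B6:  IN={}  OUT={e-a}
  B7:  IN={e-a}  OUT={}
  B8:  IN={}  OUT={}

Merge at B6: IN[B6] = OUT[B5] = {}
Applying B6's transfer function to that IN value gives OUT[B6] (row B6 above).

Answer: {e-a}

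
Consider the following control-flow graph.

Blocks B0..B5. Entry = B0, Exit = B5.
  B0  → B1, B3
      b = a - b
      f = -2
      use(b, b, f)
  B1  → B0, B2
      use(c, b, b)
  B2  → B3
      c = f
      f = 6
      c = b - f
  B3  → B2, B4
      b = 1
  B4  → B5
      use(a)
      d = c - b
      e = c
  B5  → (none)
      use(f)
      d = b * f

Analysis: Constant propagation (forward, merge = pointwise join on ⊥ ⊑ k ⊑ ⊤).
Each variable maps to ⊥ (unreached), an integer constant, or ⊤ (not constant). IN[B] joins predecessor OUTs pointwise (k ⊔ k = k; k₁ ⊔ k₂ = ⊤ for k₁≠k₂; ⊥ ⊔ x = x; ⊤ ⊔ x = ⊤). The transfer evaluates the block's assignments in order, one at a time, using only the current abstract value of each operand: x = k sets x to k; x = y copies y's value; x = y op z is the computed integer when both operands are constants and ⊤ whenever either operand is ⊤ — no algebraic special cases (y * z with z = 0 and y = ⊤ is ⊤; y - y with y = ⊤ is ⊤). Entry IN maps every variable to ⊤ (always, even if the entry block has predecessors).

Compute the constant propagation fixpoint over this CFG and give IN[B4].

Answer: {a: ⊤, b: 1, c: ⊤, d: ⊤, e: ⊤, f: ⊤}

Working:
Fixpoint table:
  B0: | IN=(all ⊤) | OUT={f:-2; rest ⊤}
  B1: | IN={f:-2; rest ⊤} | OUT={f:-2; rest ⊤}
  B2: | IN=(all ⊤) | OUT={f:6; rest ⊤}
  B3: | IN=(all ⊤) | OUT={b:1; rest ⊤}
  B4: | IN={b:1; rest ⊤} | OUT={b:1; rest ⊤}
  B5: | IN={b:1; rest ⊤} | OUT={b:1; rest ⊤}

Merge at B4: IN[B4] = OUT[B3] = {a: ⊤, b: 1, c: ⊤, d: ⊤, e: ⊤, f: ⊤}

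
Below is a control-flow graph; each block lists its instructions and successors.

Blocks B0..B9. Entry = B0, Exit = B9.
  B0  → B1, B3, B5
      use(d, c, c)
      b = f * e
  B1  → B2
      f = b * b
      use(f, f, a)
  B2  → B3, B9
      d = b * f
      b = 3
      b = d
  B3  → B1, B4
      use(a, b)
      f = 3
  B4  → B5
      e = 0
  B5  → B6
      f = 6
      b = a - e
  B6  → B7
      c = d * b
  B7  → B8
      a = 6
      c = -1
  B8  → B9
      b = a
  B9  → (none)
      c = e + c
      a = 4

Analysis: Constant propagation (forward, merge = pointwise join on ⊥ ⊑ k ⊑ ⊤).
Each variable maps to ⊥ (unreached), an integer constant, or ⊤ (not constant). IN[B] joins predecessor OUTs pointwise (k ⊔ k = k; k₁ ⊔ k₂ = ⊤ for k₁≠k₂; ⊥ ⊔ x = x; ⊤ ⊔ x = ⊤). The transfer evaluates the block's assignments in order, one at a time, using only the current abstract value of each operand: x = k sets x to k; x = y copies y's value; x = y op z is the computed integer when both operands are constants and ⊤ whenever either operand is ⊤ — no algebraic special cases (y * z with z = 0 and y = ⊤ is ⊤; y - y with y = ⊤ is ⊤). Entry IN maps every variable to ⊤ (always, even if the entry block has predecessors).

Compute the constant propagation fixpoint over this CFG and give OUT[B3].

Fixpoint table:
  B0:  IN=(all ⊤)  OUT=(all ⊤)
  B1:  IN=(all ⊤)  OUT=(all ⊤)
  B2:  IN=(all ⊤)  OUT=(all ⊤)
  B3:  IN=(all ⊤)  OUT={f:3; rest ⊤}
  B4:  IN={f:3; rest ⊤}  OUT={e:0, f:3; rest ⊤}
  B5:  IN=(all ⊤)  OUT={f:6; rest ⊤}
  B6:  IN={f:6; rest ⊤}  OUT={f:6; rest ⊤}
  B7:  IN={f:6; rest ⊤}  OUT={a:6, c:-1, f:6; rest ⊤}
  B8:  IN={a:6, c:-1, f:6; rest ⊤}  OUT={a:6, b:6, c:-1, f:6; rest ⊤}
  B9:  IN=(all ⊤)  OUT={a:4; rest ⊤}

Merge at B3: IN[B3] = OUT[B0] ⊔ OUT[B2] = {a: ⊤, b: ⊤, c: ⊤, d: ⊤, e: ⊤, f: ⊤}
Applying B3's transfer function to that IN value gives OUT[B3] (row B3 above).

Answer: {a: ⊤, b: ⊤, c: ⊤, d: ⊤, e: ⊤, f: 3}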